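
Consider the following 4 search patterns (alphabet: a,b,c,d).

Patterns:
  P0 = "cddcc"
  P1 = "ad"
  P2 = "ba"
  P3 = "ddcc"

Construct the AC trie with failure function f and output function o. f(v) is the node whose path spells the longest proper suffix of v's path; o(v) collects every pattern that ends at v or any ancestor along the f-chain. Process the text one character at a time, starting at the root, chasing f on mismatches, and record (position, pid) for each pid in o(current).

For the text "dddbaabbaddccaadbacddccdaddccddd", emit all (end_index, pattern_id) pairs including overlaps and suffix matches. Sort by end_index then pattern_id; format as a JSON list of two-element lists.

Build:
Trie nodes:
  n0 'ε': a→6 b→8 c→1 d→10
  n1 'c': d→2
  n2 'cd': d→3
  n3 'cdd': c→4
  n4 'cddc': c→5
  n5 'cddcc': ·  [P0 ends]
  n6 'a': d→7
  n7 'ad': ·  [P1 ends]
  n8 'b': a→9
  n9 'ba': ·  [P2 ends]
  n10 'd': d→11
  n11 'dd': c→12
  n12 'ddc': c→13
  n13 'ddcc': ·  [P3 ends]

Failure links (BFS by depth):
  fail(1) 'c': from fail(0)=0 chase 'c': 0 ⇒ 0;  out=∅∪out(0)=∅
  fail(6) 'a': from fail(0)=0 chase 'a': 0 ⇒ 0;  out=∅∪out(0)=∅
  fail(8) 'b': from fail(0)=0 chase 'b': 0 ⇒ 0;  out=∅∪out(0)=∅
  fail(10) 'd': from fail(0)=0 chase 'd': 0 ⇒ 0;  out=∅∪out(0)=∅
  fail(2) 'cd': from fail(1)=0 chase 'd': 0 ⇒ 10;  out=∅∪out(10)=∅
  fail(7) 'ad': from fail(6)=0 chase 'd': 0 ⇒ 10;  out={1}∪out(10)={1}
  fail(9) 'ba': from fail(8)=0 chase 'a': 0 ⇒ 6;  out={2}∪out(6)={2}
  fail(11) 'dd': from fail(10)=0 chase 'd': 0 ⇒ 10;  out=∅∪out(10)=∅
  fail(3) 'cdd': from fail(2)=10 chase 'd': 10 ⇒ 11;  out=∅∪out(11)=∅
  fail(12) 'ddc': from fail(11)=10 chase 'c': 10→0 ⇒ 1;  out=∅∪out(1)=∅
  fail(4) 'cddc': from fail(3)=11 chase 'c': 11 ⇒ 12;  out=∅∪out(12)=∅
  fail(13) 'ddcc': from fail(12)=1 chase 'c': 1→0 ⇒ 1;  out={3}∪out(1)={3}
  fail(5) 'cddcc': from fail(4)=12 chase 'c': 12 ⇒ 13;  out={0}∪out(13)={0,3}

Text stream:
i=0 'd': node 0→10
i=1 'd': node 10→11
i=2 'd': node 11→11 ·f
i=3 'b': node 11→8 ·f
i=4 'a': node 8→9  → match P2@[3:4]
i=5 'a': node 9→6 ·f
i=6 'b': node 6→8 ·f
i=7 'b': node 8→8 ·f
i=8 'a': node 8→9  → match P2@[7:8]
i=9 'd': node 9→7 ·f  → match P1@[8:9]
i=10 'd': node 7→11 ·f
i=11 'c': node 11→12
i=12 'c': node 12→13  → match P3@[9:12]
i=13 'a': node 13→6 ·f
i=14 'a': node 6→6 ·f
i=15 'd': node 6→7  → match P1@[14:15]
i=16 'b': node 7→8 ·f
i=17 'a': node 8→9  → match P2@[16:17]
i=18 'c': node 9→1 ·f
i=19 'd': node 1→2
i=20 'd': node 2→3
i=21 'c': node 3→4
i=22 'c': node 4→5  → match P0@[18:22],P3@[19:22]
i=23 'd': node 5→2 ·f
i=24 'a': node 2→6 ·f
i=25 'd': node 6→7  → match P1@[24:25]
i=26 'd': node 7→11 ·f
i=27 'c': node 11→12
i=28 'c': node 12→13  → match P3@[25:28]
i=29 'd': node 13→2 ·f
i=30 'd': node 2→3
i=31 'd': node 3→11 ·f

Matches: [[4,2],[8,2],[9,1],[12,3],[15,1],[17,2],[22,0],[22,3],[25,1],[28,3]]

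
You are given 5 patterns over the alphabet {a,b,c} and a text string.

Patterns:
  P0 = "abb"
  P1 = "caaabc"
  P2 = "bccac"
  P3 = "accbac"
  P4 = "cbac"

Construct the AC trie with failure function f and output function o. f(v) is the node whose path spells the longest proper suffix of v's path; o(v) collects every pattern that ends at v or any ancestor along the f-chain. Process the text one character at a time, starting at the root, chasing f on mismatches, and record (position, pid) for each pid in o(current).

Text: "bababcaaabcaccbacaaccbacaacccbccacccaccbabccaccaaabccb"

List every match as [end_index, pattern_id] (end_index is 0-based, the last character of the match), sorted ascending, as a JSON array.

Build automaton:
Trie (insert patterns):
  0='ε' goto a→1 b→10 c→4
  1='a' goto b→2 c→15
  2='ab' goto b→3
  3='abb' goto ·  [P0 ends]
  4='c' goto a→5 b→20
  5='ca' goto a→6
  6='caa' goto a→7
  7='caaa' goto b→8
  8='caaab' goto c→9
  9='caaabc' goto ·  [P1 ends]
  10='b' goto c→11
  11='bc' goto c→12
  12='bcc' goto a→13
  13='bcca' goto c→14
  14='bccac' goto ·  [P2 ends]
  15='ac' goto c→16
  16='acc' goto b→17
  17='accb' goto a→18
  18='accba' goto c→19
  19='accbac' goto ·  [P3 ends]
  20='cb' goto a→21
  21='cba' goto c→22
  22='cbac' goto ·  [P4 ends]

Failure links (BFS by depth):
  fail(1) 'a': from fail(0)=0 chase 'a': 0 ⇒ 0;  out=∅∪out(0)=∅
  fail(4) 'c': from fail(0)=0 chase 'c': 0 ⇒ 0;  out=∅∪out(0)=∅
  fail(10) 'b': from fail(0)=0 chase 'b': 0 ⇒ 0;  out=∅∪out(0)=∅
  fail(2) 'ab': from fail(1)=0 chase 'b': 0 ⇒ 10;  out=∅∪out(10)=∅
  fail(5) 'ca': from fail(4)=0 chase 'a': 0 ⇒ 1;  out=∅∪out(1)=∅
  fail(11) 'bc': from fail(10)=0 chase 'c': 0 ⇒ 4;  out=∅∪out(4)=∅
  fail(15) 'ac': from fail(1)=0 chase 'c': 0 ⇒ 4;  out=∅∪out(4)=∅
  fail(20) 'cb': from fail(4)=0 chase 'b': 0 ⇒ 10;  out=∅∪out(10)=∅
  fail(3) 'abb': from fail(2)=10 chase 'b': 10→0 ⇒ 10;  out={0}∪out(10)={0}
  fail(6) 'caa': from fail(5)=1 chase 'a': 1→0 ⇒ 1;  out=∅∪out(1)=∅
  fail(12) 'bcc': from fail(11)=4 chase 'c': 4→0 ⇒ 4;  out=∅∪out(4)=∅
  fail(16) 'acc': from fail(15)=4 chase 'c': 4→0 ⇒ 4;  out=∅∪out(4)=∅
  fail(21) 'cba': from fail(20)=10 chase 'a': 10→0 ⇒ 1;  out=∅∪out(1)=∅
  fail(7) 'caaa': from fail(6)=1 chase 'a': 1→0 ⇒ 1;  out=∅∪out(1)=∅
  fail(13) 'bcca': from fail(12)=4 chase 'a': 4 ⇒ 5;  out=∅∪out(5)=∅
  fail(17) 'accb': from fail(16)=4 chase 'b': 4 ⇒ 20;  out=∅∪out(20)=∅
  fail(22) 'cbac': from fail(21)=1 chase 'c': 1 ⇒ 15;  out={4}∪out(15)={4}
  fail(8) 'caaab': from fail(7)=1 chase 'b': 1 ⇒ 2;  out=∅∪out(2)=∅
  fail(14) 'bccac': from fail(13)=5 chase 'c': 5→1 ⇒ 15;  out={2}∪out(15)={2}
  fail(18) 'accba': from fail(17)=20 chase 'a': 20 ⇒ 21;  out=∅∪out(21)=∅
  fail(9) 'caaabc': from fail(8)=2 chase 'c': 2→10 ⇒ 11;  out={1}∪out(11)={1}
  fail(19) 'accbac': from fail(18)=21 chase 'c': 21 ⇒ 22;  out={3}∪out(22)={3,4}

Scan:
i=0 'b': node 0→10
i=1 'a': node 10→1 ·f
i=2 'b': node 1→2
i=3 'a': node 2→1 ·f
i=4 'b': node 1→2
i=5 'c': node 2→11 ·f
i=6 'a': node 11→5 ·f
i=7 'a': node 5→6
i=8 'a': node 6→7
i=9 'b': node 7→8
i=10 'c': node 8→9  → match P1@[5:10]
i=11 'a': node 9→5 ·f
i=12 'c': node 5→15 ·f
i=13 'c': node 15→16
i=14 'b': node 16→17
i=15 'a': node 17→18
i=16 'c': node 18→19  → match P3@[11:16],P4@[13:16]
i=17 'a': node 19→5 ·f
i=18 'a': node 5→6
i=19 'c': node 6→15 ·f
i=20 'c': node 15→16
i=21 'b': node 16→17
i=22 'a': node 17→18
i=23 'c': node 18→19  → match P3@[18:23],P4@[20:23]
i=24 'a': node 19→5 ·f
i=25 'a': node 5→6
i=26 'c': node 6→15 ·f
i=27 'c': node 15→16
i=28 'c': node 16→4 ·f
i=29 'b': node 4→20
i=30 'c': node 20→11 ·f
i=31 'c': node 11→12
i=32 'a': node 12→13
i=33 'c': node 13→14  → match P2@[29:33]
i=34 'c': node 14→16 ·f
i=35 'c': node 16→4 ·f
i=36 'a': node 4→5
i=37 'c': node 5→15 ·f
i=38 'c': node 15→16
i=39 'b': node 16→17
i=40 'a': node 17→18
i=41 'b': node 18→2 ·f
i=42 'c': node 2→11 ·f
i=43 'c': node 11→12
i=44 'a': node 12→13
i=45 'c': node 13→14  → match P2@[41:45]
i=46 'c': node 14→16 ·f
i=47 'a': node 16→5 ·f
i=48 'a': node 5→6
i=49 'a': node 6→7
i=50 'b': node 7→8
i=51 'c': node 8→9  → match P1@[46:51]
i=52 'c': node 9→12 ·f
i=53 'b': node 12→20 ·f

Result: [[10,1],[16,3],[16,4],[23,3],[23,4],[33,2],[45,2],[51,1]]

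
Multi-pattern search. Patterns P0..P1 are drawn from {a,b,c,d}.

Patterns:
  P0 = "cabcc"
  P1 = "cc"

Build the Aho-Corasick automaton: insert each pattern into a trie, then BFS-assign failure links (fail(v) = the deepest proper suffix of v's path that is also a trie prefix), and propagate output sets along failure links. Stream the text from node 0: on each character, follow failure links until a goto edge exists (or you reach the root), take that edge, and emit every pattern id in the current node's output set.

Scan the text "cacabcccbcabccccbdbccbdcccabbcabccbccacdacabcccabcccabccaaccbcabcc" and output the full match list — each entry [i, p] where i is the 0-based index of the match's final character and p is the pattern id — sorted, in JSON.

Build:
Trie (insert patterns):
  n0 'ε': c→1
  n1 'c': a→2 c→6
  n2 'ca': b→3
  n3 'cab': c→4
  n4 'cabc': c→5
  n5 'cabcc': ·  [P0 ends]
  n6 'cc': ·  [P1 ends]

Failure links (BFS by depth):
  n1('c'): parent n0 fail=0; on 'c' 0 → fail=0;  out ∅∪∅=∅
  n2('ca'): parent n1 fail=0; on 'a' 0 → fail=0;  out ∅∪∅=∅
  n6('cc'): parent n1 fail=0; on 'c' 0 → fail=1;  out {1}∪∅={1}
  n3('cab'): parent n2 fail=0; on 'b' 0 → fail=0;  out ∅∪∅=∅
  n4('cabc'): parent n3 fail=0; on 'c' 0 → fail=1;  out ∅∪∅=∅
  n5('cabcc'): parent n4 fail=1; on 'c' 1 → fail=6;  out {0}∪{1}={0,1}

Text stream:
i=0 'c': node 0→1
i=1 'a': node 1→2
i=2 'c': node 2→1 (fail-walked)
i=3 'a': node 1→2
i=4 'b': node 2→3
i=5 'c': node 3→4
i=6 'c': node 4→5  emit P0@[2:6],P1@[5:6]
i=7 'c': node 5→6 (fail-walked)  emit P1@[6:7]
i=8 'b': node 6→0 (fail-walked)
i=9 'c': node 0→1
i=10 'a': node 1→2
i=11 'b': node 2→3
i=12 'c': node 3→4
i=13 'c': node 4→5  emit P0@[9:13],P1@[12:13]
i=14 'c': node 5→6 (fail-walked)  emit P1@[13:14]
i=15 'c': node 6→6 (fail-walked)  emit P1@[14:15]
i=16 'b': node 6→0 (fail-walked)
i=17 'd': node 0→0
i=18 'b': node 0→0
i=19 'c': node 0→1
i=20 'c': node 1→6  emit P1@[19:20]
i=21 'b': node 6→0 (fail-walked)
i=22 'd': node 0→0
i=23 'c': node 0→1
i=24 'c': node 1→6  emit P1@[23:24]
i=25 'c': node 6→6 (fail-walked)  emit P1@[24:25]
i=26 'a': node 6→2 (fail-walked)
i=27 'b': node 2→3
i=28 'b': node 3→0 (fail-walked)
i=29 'c': node 0→1
i=30 'a': node 1→2
i=31 'b': node 2→3
i=32 'c': node 3→4
i=33 'c': node 4→5  emit P0@[29:33],P1@[32:33]
i=34 'b': node 5→0 (fail-walked)
i=35 'c': node 0→1
i=36 'c': node 1→6  emit P1@[35:36]
i=37 'a': node 6→2 (fail-walked)
i=38 'c': node 2→1 (fail-walked)
i=39 'd': node 1→0 (fail-walked)
i=40 'a': node 0→0
i=41 'c': node 0→1
i=42 'a': node 1→2
i=43 'b': node 2→3
i=44 'c': node 3→4
i=45 'c': node 4→5  emit P0@[41:45],P1@[44:45]
i=46 'c': node 5→6 (fail-walked)  emit P1@[45:46]
i=47 'a': node 6→2 (fail-walked)
i=48 'b': node 2→3
i=49 'c': node 3→4
i=50 'c': node 4→5  emit P0@[46:50],P1@[49:50]
i=51 'c': node 5→6 (fail-walked)  emit P1@[50:51]
i=52 'a': node 6→2 (fail-walked)
i=53 'b': node 2→3
i=54 'c': node 3→4
i=55 'c': node 4→5  emit P0@[51:55],P1@[54:55]
i=56 'a': node 5→2 (fail-walked)
i=57 'a': node 2→0 (fail-walked)
i=58 'c': node 0→1
i=59 'c': node 1→6  emit P1@[58:59]
i=60 'b': node 6→0 (fail-walked)
i=61 'c': node 0→1
i=62 'a': node 1→2
i=63 'b': node 2→3
i=64 'c': node 3→4
i=65 'c': node 4→5  emit P0@[61:65],P1@[64:65]

Matches: [[6,0],[6,1],[7,1],[13,0],[13,1],[14,1],[15,1],[20,1],[24,1],[25,1],[33,0],[33,1],[36,1],[45,0],[45,1],[46,1],[50,0],[50,1],[51,1],[55,0],[55,1],[59,1],[65,0],[65,1]]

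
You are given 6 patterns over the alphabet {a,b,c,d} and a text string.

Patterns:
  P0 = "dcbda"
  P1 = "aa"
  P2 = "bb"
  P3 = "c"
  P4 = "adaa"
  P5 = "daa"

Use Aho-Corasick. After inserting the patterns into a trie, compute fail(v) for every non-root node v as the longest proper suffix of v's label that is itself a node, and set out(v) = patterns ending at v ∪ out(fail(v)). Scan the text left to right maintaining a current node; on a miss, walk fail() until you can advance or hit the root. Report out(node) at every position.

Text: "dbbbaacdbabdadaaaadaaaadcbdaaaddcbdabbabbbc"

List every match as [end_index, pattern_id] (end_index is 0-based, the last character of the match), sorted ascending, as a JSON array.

Build:
Trie (insert patterns):
  0='ε' goto a→6 b→8 c→10 d→1
  1='d' goto a→14 c→2
  2='dc' goto b→3
  3='dcb' goto d→4
  4='dcbd' goto a→5
  5='dcbda' goto ·  ←P0
  6='a' goto a→7 d→11
  7='aa' goto ·  ←P1
  8='b' goto b→9
  9='bb' goto ·  ←P2
  10='c' goto ·  ←P3
  11='ad' goto a→12
  12='ada' goto a→13
  13='adaa' goto ·  ←P4
  14='da' goto a→15
  15='daa' goto ·  ←P5

Failure links (BFS by depth):
  fail(1) 'd': from fail(0)=0 chase 'd': 0 ⇒ 0;  out=∅∪out(0)=∅
  fail(6) 'a': from fail(0)=0 chase 'a': 0 ⇒ 0;  out=∅∪out(0)=∅
  fail(8) 'b': from fail(0)=0 chase 'b': 0 ⇒ 0;  out=∅∪out(0)=∅
  fail(10) 'c': from fail(0)=0 chase 'c': 0 ⇒ 0;  out={3}∪out(0)={3}
  fail(2) 'dc': from fail(1)=0 chase 'c': 0 ⇒ 10;  out=∅∪out(10)={3}
  fail(7) 'aa': from fail(6)=0 chase 'a': 0 ⇒ 6;  out={1}∪out(6)={1}
  fail(9) 'bb': from fail(8)=0 chase 'b': 0 ⇒ 8;  out={2}∪out(8)={2}
  fail(11) 'ad': from fail(6)=0 chase 'd': 0 ⇒ 1;  out=∅∪out(1)=∅
  fail(14) 'da': from fail(1)=0 chase 'a': 0 ⇒ 6;  out=∅∪out(6)=∅
  fail(3) 'dcb': from fail(2)=10 chase 'b': 10→0 ⇒ 8;  out=∅∪out(8)=∅
  fail(12) 'ada': from fail(11)=1 chase 'a': 1 ⇒ 14;  out=∅∪out(14)=∅
  fail(15) 'daa': from fail(14)=6 chase 'a': 6 ⇒ 7;  out={5}∪out(7)={1,5}
  fail(4) 'dcbd': from fail(3)=8 chase 'd': 8→0 ⇒ 1;  out=∅∪out(1)=∅
  fail(13) 'adaa': from fail(12)=14 chase 'a': 14 ⇒ 15;  out={4}∪out(15)={1,4,5}
  fail(5) 'dcbda': from fail(4)=1 chase 'a': 1 ⇒ 14;  out={0}∪out(14)={0}

Text stream:
pos 0 'd': at 1
pos 1 'b': at 8 ·f
pos 2 'b': at 9  emit P2@[1:2]
pos 3 'b': at 9 ·f  emit P2@[2:3]
pos 4 'a': at 6 ·f
pos 5 'a': at 7  emit P1@[4:5]
pos 6 'c': at 10 ·f  emit P3@[6:6]
pos 7 'd': at 1 ·f
pos 8 'b': at 8 ·f
pos 9 'a': at 6 ·f
pos 10 'b': at 8 ·f
pos 11 'd': at 1 ·f
pos 12 'a': at 14
pos 13 'd': at 11 ·f
pos 14 'a': at 12
pos 15 'a': at 13  emit P1@[14:15],P4@[12:15],P5@[13:15]
pos 16 'a': at 7 ·f  emit P1@[15:16]
pos 17 'a': at 7 ·f  emit P1@[16:17]
pos 18 'd': at 11 ·f
pos 19 'a': at 12
pos 20 'a': at 13  emit P1@[19:20],P4@[17:20],P5@[18:20]
pos 21 'a': at 7 ·f  emit P1@[20:21]
pos 22 'a': at 7 ·f  emit P1@[21:22]
pos 23 'd': at 11 ·f
pos 24 'c': at 2 ·f  emit P3@[24:24]
pos 25 'b': at 3
pos 26 'd': at 4
pos 27 'a': at 5  emit P0@[23:27]
pos 28 'a': at 15 ·f  emit P1@[27:28],P5@[26:28]
pos 29 'a': at 7 ·f  emit P1@[28:29]
pos 30 'd': at 11 ·f
pos 31 'd': at 1 ·f
pos 32 'c': at 2  emit P3@[32:32]
pos 33 'b': at 3
pos 34 'd': at 4
pos 35 'a': at 5  emit P0@[31:35]
pos 36 'b': at 8 ·f
pos 37 'b': at 9  emit P2@[36:37]
pos 38 'a': at 6 ·f
pos 39 'b': at 8 ·f
pos 40 'b': at 9  emit P2@[39:40]
pos 41 'b': at 9 ·f  emit P2@[40:41]
pos 42 'c': at 10 ·f  emit P3@[42:42]

Result: [[2,2],[3,2],[5,1],[6,3],[15,1],[15,4],[15,5],[16,1],[17,1],[20,1],[20,4],[20,5],[21,1],[22,1],[24,3],[27,0],[28,1],[28,5],[29,1],[32,3],[35,0],[37,2],[40,2],[41,2],[42,3]]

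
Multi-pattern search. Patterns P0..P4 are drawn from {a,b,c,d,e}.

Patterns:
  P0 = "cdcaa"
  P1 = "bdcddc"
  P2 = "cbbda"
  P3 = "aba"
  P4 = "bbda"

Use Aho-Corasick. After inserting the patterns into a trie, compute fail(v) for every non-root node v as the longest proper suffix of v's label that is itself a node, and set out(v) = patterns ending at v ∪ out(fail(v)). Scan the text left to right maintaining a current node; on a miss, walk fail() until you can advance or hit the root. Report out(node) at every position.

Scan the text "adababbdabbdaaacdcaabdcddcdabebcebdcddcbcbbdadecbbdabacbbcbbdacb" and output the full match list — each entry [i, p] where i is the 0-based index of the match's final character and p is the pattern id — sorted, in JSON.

Build:
Trie (insert patterns):
  n0 'ε': a→16 b→6 c→1
  n1 'c': b→12 d→2
  n2 'cd': c→3
  n3 'cdc': a→4
  n4 'cdca': a→5
  n5 'cdcaa': ·  [P0 ends]
  n6 'b': b→19 d→7
  n7 'bd': c→8
  n8 'bdc': d→9
  n9 'bdcd': d→10
  n10 'bdcdd': c→11
  n11 'bdcddc': ·  [P1 ends]
  n12 'cb': b→13
  n13 'cbb': d→14
  n14 'cbbd': a→15
  n15 'cbbda': ·  [P2 ends]
  n16 'a': b→17
  n17 'ab': a→18
  n18 'aba': ·  [P3 ends]
  n19 'bb': d→20
  n20 'bbd': a→21
  n21 'bbda': ·  [P4 ends]

BFS fail/out derivation:
  fail(1) 'c': from fail(0)=0 chase 'c': 0 ⇒ 0;  out=∅∪out(0)=∅
  fail(6) 'b': from fail(0)=0 chase 'b': 0 ⇒ 0;  out=∅∪out(0)=∅
  fail(16) 'a': from fail(0)=0 chase 'a': 0 ⇒ 0;  out=∅∪out(0)=∅
  fail(2) 'cd': from fail(1)=0 chase 'd': 0 ⇒ 0;  out=∅∪out(0)=∅
  fail(7) 'bd': from fail(6)=0 chase 'd': 0 ⇒ 0;  out=∅∪out(0)=∅
  fail(12) 'cb': from fail(1)=0 chase 'b': 0 ⇒ 6;  out=∅∪out(6)=∅
  fail(17) 'ab': from fail(16)=0 chase 'b': 0 ⇒ 6;  out=∅∪out(6)=∅
  fail(19) 'bb': from fail(6)=0 chase 'b': 0 ⇒ 6;  out=∅∪out(6)=∅
  fail(3) 'cdc': from fail(2)=0 chase 'c': 0 ⇒ 1;  out=∅∪out(1)=∅
  fail(8) 'bdc': from fail(7)=0 chase 'c': 0 ⇒ 1;  out=∅∪out(1)=∅
  fail(13) 'cbb': from fail(12)=6 chase 'b': 6 ⇒ 19;  out=∅∪out(19)=∅
  fail(18) 'aba': from fail(17)=6 chase 'a': 6→0 ⇒ 16;  out={3}∪out(16)={3}
  fail(20) 'bbd': from fail(19)=6 chase 'd': 6 ⇒ 7;  out=∅∪out(7)=∅
  fail(4) 'cdca': from fail(3)=1 chase 'a': 1→0 ⇒ 16;  out=∅∪out(16)=∅
  fail(9) 'bdcd': from fail(8)=1 chase 'd': 1 ⇒ 2;  out=∅∪out(2)=∅
  fail(14) 'cbbd': from fail(13)=19 chase 'd': 19 ⇒ 20;  out=∅∪out(20)=∅
  fail(21) 'bbda': from fail(20)=7 chase 'a': 7→0 ⇒ 16;  out={4}∪out(16)={4}
  fail(5) 'cdcaa': from fail(4)=16 chase 'a': 16→0 ⇒ 16;  out={0}∪out(16)={0}
  fail(10) 'bdcdd': from fail(9)=2 chase 'd': 2→0 ⇒ 0;  out=∅∪out(0)=∅
  fail(15) 'cbbda': from fail(14)=20 chase 'a': 20 ⇒ 21;  out={2}∪out(21)={2,4}
  fail(11) 'bdcddc': from fail(10)=0 chase 'c': 0 ⇒ 1;  out={1}∪out(1)={1}

Text stream:
i=0 'a': node 0→16
i=1 'd': node 16→0 (fail-walked)
i=2 'a': node 0→16
i=3 'b': node 16→17
i=4 'a': node 17→18  emit P3@[2:4]
i=5 'b': node 18→17 (fail-walked)
i=6 'b': node 17→19 (fail-walked)
i=7 'd': node 19→20
i=8 'a': node 20→21  emit P4@[5:8]
i=9 'b': node 21→17 (fail-walked)
i=10 'b': node 17→19 (fail-walked)
i=11 'd': node 19→20
i=12 'a': node 20→21  emit P4@[9:12]
i=13 'a': node 21→16 (fail-walked)
i=14 'a': node 16→16 (fail-walked)
i=15 'c': node 16→1 (fail-walked)
i=16 'd': node 1→2
i=17 'c': node 2→3
i=18 'a': node 3→4
i=19 'a': node 4→5  emit P0@[15:19]
i=20 'b': node 5→17 (fail-walked)
i=21 'd': node 17→7 (fail-walked)
i=22 'c': node 7→8
i=23 'd': node 8→9
i=24 'd': node 9→10
i=25 'c': node 10→11  emit P1@[20:25]
i=26 'd': node 11→2 (fail-walked)
i=27 'a': node 2→16 (fail-walked)
i=28 'b': node 16→17
i=29 'e': node 17→0 (fail-walked)
i=30 'b': node 0→6
i=31 'c': node 6→1 (fail-walked)
i=32 'e': node 1→0 (fail-walked)
i=33 'b': node 0→6
i=34 'd': node 6→7
i=35 'c': node 7→8
i=36 'd': node 8→9
i=37 'd': node 9→10
i=38 'c': node 10→11  emit P1@[33:38]
i=39 'b': node 11→12 (fail-walked)
i=40 'c': node 12→1 (fail-walked)
i=41 'b': node 1→12
i=42 'b': node 12→13
i=43 'd': node 13→14
i=44 'a': node 14→15  emit P2@[40:44],P4@[41:44]
i=45 'd': node 15→0 (fail-walked)
i=46 'e': node 0→0
i=47 'c': node 0→1
i=48 'b': node 1→12
i=49 'b': node 12→13
i=50 'd': node 13→14
i=51 'a': node 14→15  emit P2@[47:51],P4@[48:51]
i=52 'b': node 15→17 (fail-walked)
i=53 'a': node 17→18  emit P3@[51:53]
i=54 'c': node 18→1 (fail-walked)
i=55 'b': node 1→12
i=56 'b': node 12→13
i=57 'c': node 13→1 (fail-walked)
i=58 'b': node 1→12
i=59 'b': node 12→13
i=60 'd': node 13→14
i=61 'a': node 14→15  emit P2@[57:61],P4@[58:61]
i=62 'c': node 15→1 (fail-walked)
i=63 'b': node 1→12

All matches (sorted): [[4,3],[8,4],[12,4],[19,0],[25,1],[38,1],[44,2],[44,4],[51,2],[51,4],[53,3],[61,2],[61,4]]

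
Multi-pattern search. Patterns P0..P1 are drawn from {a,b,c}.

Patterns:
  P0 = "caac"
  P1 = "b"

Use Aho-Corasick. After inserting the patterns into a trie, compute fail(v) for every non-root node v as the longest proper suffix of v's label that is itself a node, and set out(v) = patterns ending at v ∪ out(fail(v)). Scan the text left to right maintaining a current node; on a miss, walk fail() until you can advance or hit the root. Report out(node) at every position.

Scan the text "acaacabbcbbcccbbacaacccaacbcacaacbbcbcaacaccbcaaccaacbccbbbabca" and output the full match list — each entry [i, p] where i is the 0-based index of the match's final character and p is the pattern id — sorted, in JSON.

Build automaton:
Trie nodes:
  n0 'ε': b→5 c→1
  n1 'c': a→2
  n2 'ca': a→3
  n3 'caa': c→4
  n4 'caac': ·  [P0 ends]
  n5 'b': ·  [P1 ends]

BFS fail/out derivation:
  n1('c'): parent n0 fail=0; on 'c' 0 → fail=0;  out ∅∪∅=∅
  n5('b'): parent n0 fail=0; on 'b' 0 → fail=0;  out {1}∪∅={1}
  n2('ca'): parent n1 fail=0; on 'a' 0 → fail=0;  out ∅∪∅=∅
  n3('caa'): parent n2 fail=0; on 'a' 0 → fail=0;  out ∅∪∅=∅
  n4('caac'): parent n3 fail=0; on 'c' 0 → fail=1;  out {0}∪∅={0}

Text stream:
[0] read 'a'  n0⇒n0
[1] read 'c'  n0⇒n1
[2] read 'a'  n1⇒n2
[3] read 'a'  n2⇒n3
[4] read 'c'  n3⇒n4  emit P0@[1:4]
[5] read 'a'  n4⇒n2 (fail-walked)
[6] read 'b'  n2⇒n5 (fail-walked)  emit P1@[6:6]
[7] read 'b'  n5⇒n5 (fail-walked)  emit P1@[7:7]
[8] read 'c'  n5⇒n1 (fail-walked)
[9] read 'b'  n1⇒n5 (fail-walked)  emit P1@[9:9]
[10] read 'b'  n5⇒n5 (fail-walked)  emit P1@[10:10]
[11] read 'c'  n5⇒n1 (fail-walked)
[12] read 'c'  n1⇒n1 (fail-walked)
[13] read 'c'  n1⇒n1 (fail-walked)
[14] read 'b'  n1⇒n5 (fail-walked)  emit P1@[14:14]
[15] read 'b'  n5⇒n5 (fail-walked)  emit P1@[15:15]
[16] read 'a'  n5⇒n0 (fail-walked)
[17] read 'c'  n0⇒n1
[18] read 'a'  n1⇒n2
[19] read 'a'  n2⇒n3
[20] read 'c'  n3⇒n4  emit P0@[17:20]
[21] read 'c'  n4⇒n1 (fail-walked)
[22] read 'c'  n1⇒n1 (fail-walked)
[23] read 'a'  n1⇒n2
[24] read 'a'  n2⇒n3
[25] read 'c'  n3⇒n4  emit P0@[22:25]
[26] read 'b'  n4⇒n5 (fail-walked)  emit P1@[26:26]
[27] read 'c'  n5⇒n1 (fail-walked)
[28] read 'a'  n1⇒n2
[29] read 'c'  n2⇒n1 (fail-walked)
[30] read 'a'  n1⇒n2
[31] read 'a'  n2⇒n3
[32] read 'c'  n3⇒n4  emit P0@[29:32]
[33] read 'b'  n4⇒n5 (fail-walked)  emit P1@[33:33]
[34] read 'b'  n5⇒n5 (fail-walked)  emit P1@[34:34]
[35] read 'c'  n5⇒n1 (fail-walked)
[36] read 'b'  n1⇒n5 (fail-walked)  emit P1@[36:36]
[37] read 'c'  n5⇒n1 (fail-walked)
[38] read 'a'  n1⇒n2
[39] read 'a'  n2⇒n3
[40] read 'c'  n3⇒n4  emit P0@[37:40]
[41] read 'a'  n4⇒n2 (fail-walked)
[42] read 'c'  n2⇒n1 (fail-walked)
[43] read 'c'  n1⇒n1 (fail-walked)
[44] read 'b'  n1⇒n5 (fail-walked)  emit P1@[44:44]
[45] read 'c'  n5⇒n1 (fail-walked)
[46] read 'a'  n1⇒n2
[47] read 'a'  n2⇒n3
[48] read 'c'  n3⇒n4  emit P0@[45:48]
[49] read 'c'  n4⇒n1 (fail-walked)
[50] read 'a'  n1⇒n2
[51] read 'a'  n2⇒n3
[52] read 'c'  n3⇒n4  emit P0@[49:52]
[53] read 'b'  n4⇒n5 (fail-walked)  emit P1@[53:53]
[54] read 'c'  n5⇒n1 (fail-walked)
[55] read 'c'  n1⇒n1 (fail-walked)
[56] read 'b'  n1⇒n5 (fail-walked)  emit P1@[56:56]
[57] read 'b'  n5⇒n5 (fail-walked)  emit P1@[57:57]
[58] read 'b'  n5⇒n5 (fail-walked)  emit P1@[58:58]
[59] read 'a'  n5⇒n0 (fail-walked)
[60] read 'b'  n0⇒n5  emit P1@[60:60]
[61] read 'c'  n5⇒n1 (fail-walked)
[62] read 'a'  n1⇒n2

Result: [[4,0],[6,1],[7,1],[9,1],[10,1],[14,1],[15,1],[20,0],[25,0],[26,1],[32,0],[33,1],[34,1],[36,1],[40,0],[44,1],[48,0],[52,0],[53,1],[56,1],[57,1],[58,1],[60,1]]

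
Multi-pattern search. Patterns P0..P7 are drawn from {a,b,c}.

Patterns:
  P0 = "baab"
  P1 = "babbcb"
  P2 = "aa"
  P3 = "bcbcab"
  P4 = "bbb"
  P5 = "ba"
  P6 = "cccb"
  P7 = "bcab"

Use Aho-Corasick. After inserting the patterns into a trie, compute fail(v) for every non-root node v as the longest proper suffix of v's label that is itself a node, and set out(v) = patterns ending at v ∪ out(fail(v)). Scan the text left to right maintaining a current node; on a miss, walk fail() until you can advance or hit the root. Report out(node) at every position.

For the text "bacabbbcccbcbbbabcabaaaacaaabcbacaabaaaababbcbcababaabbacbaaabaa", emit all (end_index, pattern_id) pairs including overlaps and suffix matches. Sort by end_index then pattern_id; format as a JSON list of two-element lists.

Build automaton:
Trie nodes:
  n0 'ε': a→9 b→1 c→18
  n1 'b': a→2 b→16 c→11
  n2 'ba': a→3 b→5  ←P5
  n3 'baa': b→4
  n4 'baab': ·  ←P0
  n5 'bab': b→6
  n6 'babb': c→7
  n7 'babbc': b→8
  n8 'babbcb': ·  ←P1
  n9 'a': a→10
  n10 'aa': ·  ←P2
  n11 'bc': a→22 b→12
  n12 'bcb': c→13
  n13 'bcbc': a→14
  n14 'bcbca': b→15
  n15 'bcbcab': ·  ←P3
  n16 'bb': b→17
  n17 'bbb': ·  ←P4
  n18 'c': c→19
  n19 'cc': c→20
  n20 'ccc': b→21
  n21 'cccb': ·  ←P6
  n22 'bca': b→23
  n23 'bcab': ·  ←P7

BFS fail/out derivation:
  fail(1) 'b': from fail(0)=0 chase 'b': 0 ⇒ 0;  out=∅∪out(0)=∅
  fail(9) 'a': from fail(0)=0 chase 'a': 0 ⇒ 0;  out=∅∪out(0)=∅
  fail(18) 'c': from fail(0)=0 chase 'c': 0 ⇒ 0;  out=∅∪out(0)=∅
  fail(2) 'ba': from fail(1)=0 chase 'a': 0 ⇒ 9;  out={5}∪out(9)={5}
  fail(10) 'aa': from fail(9)=0 chase 'a': 0 ⇒ 9;  out={2}∪out(9)={2}
  fail(11) 'bc': from fail(1)=0 chase 'c': 0 ⇒ 18;  out=∅∪out(18)=∅
  fail(16) 'bb': from fail(1)=0 chase 'b': 0 ⇒ 1;  out=∅∪out(1)=∅
  fail(19) 'cc': from fail(18)=0 chase 'c': 0 ⇒ 18;  out=∅∪out(18)=∅
  fail(3) 'baa': from fail(2)=9 chase 'a': 9 ⇒ 10;  out=∅∪out(10)={2}
  fail(5) 'bab': from fail(2)=9 chase 'b': 9→0 ⇒ 1;  out=∅∪out(1)=∅
  fail(12) 'bcb': from fail(11)=18 chase 'b': 18→0 ⇒ 1;  out=∅∪out(1)=∅
  fail(17) 'bbb': from fail(16)=1 chase 'b': 1 ⇒ 16;  out={4}∪out(16)={4}
  fail(20) 'ccc': from fail(19)=18 chase 'c': 18 ⇒ 19;  out=∅∪out(19)=∅
  fail(22) 'bca': from fail(11)=18 chase 'a': 18→0 ⇒ 9;  out=∅∪out(9)=∅
  fail(4) 'baab': from fail(3)=10 chase 'b': 10→9→0 ⇒ 1;  out={0}∪out(1)={0}
  fail(6) 'babb': from fail(5)=1 chase 'b': 1 ⇒ 16;  out=∅∪out(16)=∅
  fail(13) 'bcbc': from fail(12)=1 chase 'c': 1 ⇒ 11;  out=∅∪out(11)=∅
  fail(21) 'cccb': from fail(20)=19 chase 'b': 19→18→0 ⇒ 1;  out={6}∪out(1)={6}
  fail(23) 'bcab': from fail(22)=9 chase 'b': 9→0 ⇒ 1;  out={7}∪out(1)={7}
  fail(7) 'babbc': from fail(6)=16 chase 'c': 16→1 ⇒ 11;  out=∅∪out(11)=∅
  fail(14) 'bcbca': from fail(13)=11 chase 'a': 11 ⇒ 22;  out=∅∪out(22)=∅
  fail(8) 'babbcb': from fail(7)=11 chase 'b': 11 ⇒ 12;  out={1}∪out(12)={1}
  fail(15) 'bcbcab': from fail(14)=22 chase 'b': 22 ⇒ 23;  out={3}∪out(23)={3,7}

Scan:
[0] read 'b'  n0⇒n1
[1] read 'a'  n1⇒n2  → match P5@[0:1]
[2] read 'c'  n2⇒n18 (fail-walked)
[3] read 'a'  n18⇒n9 (fail-walked)
[4] read 'b'  n9⇒n1 (fail-walked)
[5] read 'b'  n1⇒n16
[6] read 'b'  n16⇒n17  → match P4@[4:6]
[7] read 'c'  n17⇒n11 (fail-walked)
[8] read 'c'  n11⇒n19 (fail-walked)
[9] read 'c'  n19⇒n20
[10] read 'b'  n20⇒n21  → match P6@[7:10]
[11] read 'c'  n21⇒n11 (fail-walked)
[12] read 'b'  n11⇒n12
[13] read 'b'  n12⇒n16 (fail-walked)
[14] read 'b'  n16⇒n17  → match P4@[12:14]
[15] read 'a'  n17⇒n2 (fail-walked)  → match P5@[14:15]
[16] read 'b'  n2⇒n5
[17] read 'c'  n5⇒n11 (fail-walked)
[18] read 'a'  n11⇒n22
[19] read 'b'  n22⇒n23  → match P7@[16:19]
[20] read 'a'  n23⇒n2 (fail-walked)  → match P5@[19:20]
[21] read 'a'  n2⇒n3  → match P2@[20:21]
[22] read 'a'  n3⇒n10 (fail-walked)  → match P2@[21:22]
[23] read 'a'  n10⇒n10 (fail-walked)  → match P2@[22:23]
[24] read 'c'  n10⇒n18 (fail-walked)
[25] read 'a'  n18⇒n9 (fail-walked)
[26] read 'a'  n9⇒n10  → match P2@[25:26]
[27] read 'a'  n10⇒n10 (fail-walked)  → match P2@[26:27]
[28] read 'b'  n10⇒n1 (fail-walked)
[29] read 'c'  n1⇒n11
[30] read 'b'  n11⇒n12
[31] read 'a'  n12⇒n2 (fail-walked)  → match P5@[30:31]
[32] read 'c'  n2⇒n18 (fail-walked)
[33] read 'a'  n18⇒n9 (fail-walked)
[34] read 'a'  n9⇒n10  → match P2@[33:34]
[35] read 'b'  n10⇒n1 (fail-walked)
[36] read 'a'  n1⇒n2  → match P5@[35:36]
[37] read 'a'  n2⇒n3  → match P2@[36:37]
[38] read 'a'  n3⇒n10 (fail-walked)  → match P2@[37:38]
[39] read 'a'  n10⇒n10 (fail-walked)  → match P2@[38:39]
[40] read 'b'  n10⇒n1 (fail-walked)
[41] read 'a'  n1⇒n2  → match P5@[40:41]
[42] read 'b'  n2⇒n5
[43] read 'b'  n5⇒n6
[44] read 'c'  n6⇒n7
[45] read 'b'  n7⇒n8  → match P1@[40:45]
[46] read 'c'  n8⇒n13 (fail-walked)
[47] read 'a'  n13⇒n14
[48] read 'b'  n14⇒n15  → match P3@[43:48],P7@[45:48]
[49] read 'a'  n15⇒n2 (fail-walked)  → match P5@[48:49]
[50] read 'b'  n2⇒n5
[51] read 'a'  n5⇒n2 (fail-walked)  → match P5@[50:51]
[52] read 'a'  n2⇒n3  → match P2@[51:52]
[53] read 'b'  n3⇒n4  → match P0@[50:53]
[54] read 'b'  n4⇒n16 (fail-walked)
[55] read 'a'  n16⇒n2 (fail-walked)  → match P5@[54:55]
[56] read 'c'  n2⇒n18 (fail-walked)
[57] read 'b'  n18⇒n1 (fail-walked)
[58] read 'a'  n1⇒n2  → match P5@[57:58]
[59] read 'a'  n2⇒n3  → match P2@[58:59]
[60] read 'a'  n3⇒n10 (fail-walked)  → match P2@[59:60]
[61] read 'b'  n10⇒n1 (fail-walked)
[62] read 'a'  n1⇒n2  → match P5@[61:62]
[63] read 'a'  n2⇒n3  → match P2@[62:63]

Matches: [[1,5],[6,4],[10,6],[14,4],[15,5],[19,7],[20,5],[21,2],[22,2],[23,2],[26,2],[27,2],[31,5],[34,2],[36,5],[37,2],[38,2],[39,2],[41,5],[45,1],[48,3],[48,7],[49,5],[51,5],[52,2],[53,0],[55,5],[58,5],[59,2],[60,2],[62,5],[63,2]]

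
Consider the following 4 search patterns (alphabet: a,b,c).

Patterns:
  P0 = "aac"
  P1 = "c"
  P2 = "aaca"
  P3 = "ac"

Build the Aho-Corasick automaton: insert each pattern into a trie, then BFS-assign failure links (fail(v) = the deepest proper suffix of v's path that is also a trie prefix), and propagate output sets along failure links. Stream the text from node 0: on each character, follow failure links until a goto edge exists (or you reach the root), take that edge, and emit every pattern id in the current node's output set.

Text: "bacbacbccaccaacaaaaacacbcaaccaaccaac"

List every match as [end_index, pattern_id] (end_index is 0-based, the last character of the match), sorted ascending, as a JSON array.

Construct AC machine:
Trie (insert patterns):
  0='ε' goto a→1 c→4
  1='a' goto a→2 c→6
  2='aa' goto c→3
  3='aac' goto a→5  ←P0
  4='c' goto ·  ←P1
  5='aaca' goto ·  ←P2
  6='ac' goto ·  ←P3

Failure links (BFS by depth):
  n1('a'): parent n0 fail=0; on 'a' 0 → fail=0;  out ∅∪∅=∅
  n4('c'): parent n0 fail=0; on 'c' 0 → fail=0;  out {1}∪∅={1}
  n2('aa'): parent n1 fail=0; on 'a' 0 → fail=1;  out ∅∪∅=∅
  n6('ac'): parent n1 fail=0; on 'c' 0 → fail=4;  out {3}∪{1}={1,3}
  n3('aac'): parent n2 fail=1; on 'c' 1 → fail=6;  out {0}∪{1,3}={0,1,3}
  n5('aaca'): parent n3 fail=6; on 'a' 6→4→0 → fail=1;  out {2}∪∅={2}

Text stream:
[0] read 'b'  n0⇒n0
[1] read 'a'  n0⇒n1
[2] read 'c'  n1⇒n6  ** P1@[2:2],P3@[1:2]
[3] read 'b'  n6⇒n0 (fail-walked)
[4] read 'a'  n0⇒n1
[5] read 'c'  n1⇒n6  ** P1@[5:5],P3@[4:5]
[6] read 'b'  n6⇒n0 (fail-walked)
[7] read 'c'  n0⇒n4  ** P1@[7:7]
[8] read 'c'  n4⇒n4 (fail-walked)  ** P1@[8:8]
[9] read 'a'  n4⇒n1 (fail-walked)
[10] read 'c'  n1⇒n6  ** P1@[10:10],P3@[9:10]
[11] read 'c'  n6⇒n4 (fail-walked)  ** P1@[11:11]
[12] read 'a'  n4⇒n1 (fail-walked)
[13] read 'a'  n1⇒n2
[14] read 'c'  n2⇒n3  ** P0@[12:14],P1@[14:14],P3@[13:14]
[15] read 'a'  n3⇒n5  ** P2@[12:15]
[16] read 'a'  n5⇒n2 (fail-walked)
[17] read 'a'  n2⇒n2 (fail-walked)
[18] read 'a'  n2⇒n2 (fail-walked)
[19] read 'a'  n2⇒n2 (fail-walked)
[20] read 'c'  n2⇒n3  ** P0@[18:20],P1@[20:20],P3@[19:20]
[21] read 'a'  n3⇒n5  ** P2@[18:21]
[22] read 'c'  n5⇒n6 (fail-walked)  ** P1@[22:22],P3@[21:22]
[23] read 'b'  n6⇒n0 (fail-walked)
[24] read 'c'  n0⇒n4  ** P1@[24:24]
[25] read 'a'  n4⇒n1 (fail-walked)
[26] read 'a'  n1⇒n2
[27] read 'c'  n2⇒n3  ** P0@[25:27],P1@[27:27],P3@[26:27]
[28] read 'c'  n3⇒n4 (fail-walked)  ** P1@[28:28]
[29] read 'a'  n4⇒n1 (fail-walked)
[30] read 'a'  n1⇒n2
[31] read 'c'  n2⇒n3  ** P0@[29:31],P1@[31:31],P3@[30:31]
[32] read 'c'  n3⇒n4 (fail-walked)  ** P1@[32:32]
[33] read 'a'  n4⇒n1 (fail-walked)
[34] read 'a'  n1⇒n2
[35] read 'c'  n2⇒n3  ** P0@[33:35],P1@[35:35],P3@[34:35]

Matches: [[2,1],[2,3],[5,1],[5,3],[7,1],[8,1],[10,1],[10,3],[11,1],[14,0],[14,1],[14,3],[15,2],[20,0],[20,1],[20,3],[21,2],[22,1],[22,3],[24,1],[27,0],[27,1],[27,3],[28,1],[31,0],[31,1],[31,3],[32,1],[35,0],[35,1],[35,3]]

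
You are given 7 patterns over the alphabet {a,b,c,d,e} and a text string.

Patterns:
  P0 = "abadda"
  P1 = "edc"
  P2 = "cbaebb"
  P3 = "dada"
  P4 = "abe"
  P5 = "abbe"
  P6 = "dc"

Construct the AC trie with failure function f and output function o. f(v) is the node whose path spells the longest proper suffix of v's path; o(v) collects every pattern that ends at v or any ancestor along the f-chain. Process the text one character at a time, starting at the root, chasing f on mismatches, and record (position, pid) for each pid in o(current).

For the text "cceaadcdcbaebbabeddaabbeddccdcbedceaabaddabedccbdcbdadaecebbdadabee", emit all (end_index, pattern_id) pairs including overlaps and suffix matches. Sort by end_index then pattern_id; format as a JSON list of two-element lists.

Build automaton:
Trie (insert patterns):
  n0 'ε': a→1 c→10 d→16 e→7
  n1 'a': b→2
  n2 'ab': a→3 b→21 e→20
  n3 'aba': d→4
  n4 'abad': d→5
  n5 'abadd': a→6
  n6 'abadda': ·  ←P0
  n7 'e': d→8
  n8 'ed': c→9
  n9 'edc': ·  ←P1
  n10 'c': b→11
  n11 'cb': a→12
  n12 'cba': e→13
  n13 'cbae': b→14
  n14 'cbaeb': b→15
  n15 'cbaebb': ·  ←P2
  n16 'd': a→17 c→23
  n17 'da': d→18
  n18 'dad': a→19
  n19 'dada': ·  ←P3
  n20 'abe': ·  ←P4
  n21 'abb': e→22
  n22 'abbe': ·  ←P5
  n23 'dc': ·  ←P6

Failure links (BFS by depth):
  fail(1) 'a': from fail(0)=0 chase 'a': 0 ⇒ 0;  out=∅∪out(0)=∅
  fail(7) 'e': from fail(0)=0 chase 'e': 0 ⇒ 0;  out=∅∪out(0)=∅
  fail(10) 'c': from fail(0)=0 chase 'c': 0 ⇒ 0;  out=∅∪out(0)=∅
  fail(16) 'd': from fail(0)=0 chase 'd': 0 ⇒ 0;  out=∅∪out(0)=∅
  fail(2) 'ab': from fail(1)=0 chase 'b': 0 ⇒ 0;  out=∅∪out(0)=∅
  fail(8) 'ed': from fail(7)=0 chase 'd': 0 ⇒ 16;  out=∅∪out(16)=∅
  fail(11) 'cb': from fail(10)=0 chase 'b': 0 ⇒ 0;  out=∅∪out(0)=∅
  fail(17) 'da': from fail(16)=0 chase 'a': 0 ⇒ 1;  out=∅∪out(1)=∅
  fail(23) 'dc': from fail(16)=0 chase 'c': 0 ⇒ 10;  out={6}∪out(10)={6}
  fail(3) 'aba': from fail(2)=0 chase 'a': 0 ⇒ 1;  out=∅∪out(1)=∅
  fail(9) 'edc': from fail(8)=16 chase 'c': 16 ⇒ 23;  out={1}∪out(23)={1,6}
  fail(12) 'cba': from fail(11)=0 chase 'a': 0 ⇒ 1;  out=∅∪out(1)=∅
  fail(18) 'dad': from fail(17)=1 chase 'd': 1→0 ⇒ 16;  out=∅∪out(16)=∅
  fail(20) 'abe': from fail(2)=0 chase 'e': 0 ⇒ 7;  out={4}∪out(7)={4}
  fail(21) 'abb': from fail(2)=0 chase 'b': 0 ⇒ 0;  out=∅∪out(0)=∅
  fail(4) 'abad': from fail(3)=1 chase 'd': 1→0 ⇒ 16;  out=∅∪out(16)=∅
  fail(13) 'cbae': from fail(12)=1 chase 'e': 1→0 ⇒ 7;  out=∅∪out(7)=∅
  fail(19) 'dada': from fail(18)=16 chase 'a': 16 ⇒ 17;  out={3}∪out(17)={3}
  fail(22) 'abbe': from fail(21)=0 chase 'e': 0 ⇒ 7;  out={5}∪out(7)={5}
  fail(5) 'abadd': from fail(4)=16 chase 'd': 16→0 ⇒ 16;  out=∅∪out(16)=∅
  fail(14) 'cbaeb': from fail(13)=7 chase 'b': 7→0 ⇒ 0;  out=∅∪out(0)=∅
  fail(6) 'abadda': from fail(5)=16 chase 'a': 16 ⇒ 17;  out={0}∪out(17)={0}
  fail(15) 'cbaebb': from fail(14)=0 chase 'b': 0 ⇒ 0;  out={2}∪out(0)={2}

Run:
[0] read 'c'  n0⇒n10
[1] read 'c'  n10⇒n10 ·f
[2] read 'e'  n10⇒n7 ·f
[3] read 'a'  n7⇒n1 ·f
[4] read 'a'  n1⇒n1 ·f
[5] read 'd'  n1⇒n16 ·f
[6] read 'c'  n16⇒n23  → match P6@[5:6]
[7] read 'd'  n23⇒n16 ·f
[8] read 'c'  n16⇒n23  → match P6@[7:8]
[9] read 'b'  n23⇒n11 ·f
[10] read 'a'  n11⇒n12
[11] read 'e'  n12⇒n13
[12] read 'b'  n13⇒n14
[13] read 'b'  n14⇒n15  → match P2@[8:13]
[14] read 'a'  n15⇒n1 ·f
[15] read 'b'  n1⇒n2
[16] read 'e'  n2⇒n20  → match P4@[14:16]
[17] read 'd'  n20⇒n8 ·f
[18] read 'd'  n8⇒n16 ·f
[19] read 'a'  n16⇒n17
[20] read 'a'  n17⇒n1 ·f
[21] read 'b'  n1⇒n2
[22] read 'b'  n2⇒n21
[23] read 'e'  n21⇒n22  → match P5@[20:23]
[24] read 'd'  n22⇒n8 ·f
[25] read 'd'  n8⇒n16 ·f
[26] read 'c'  n16⇒n23  → match P6@[25:26]
[27] read 'c'  n23⇒n10 ·f
[28] read 'd'  n10⇒n16 ·f
[29] read 'c'  n16⇒n23  → match P6@[28:29]
[30] read 'b'  n23⇒n11 ·f
[31] read 'e'  n11⇒n7 ·f
[32] read 'd'  n7⇒n8
[33] read 'c'  n8⇒n9  → match P1@[31:33],P6@[32:33]
[34] read 'e'  n9⇒n7 ·f
[35] read 'a'  n7⇒n1 ·f
[36] read 'a'  n1⇒n1 ·f
[37] read 'b'  n1⇒n2
[38] read 'a'  n2⇒n3
[39] read 'd'  n3⇒n4
[40] read 'd'  n4⇒n5
[41] read 'a'  n5⇒n6  → match P0@[36:41]
[42] read 'b'  n6⇒n2 ·f
[43] read 'e'  n2⇒n20  → match P4@[41:43]
[44] read 'd'  n20⇒n8 ·f
[45] read 'c'  n8⇒n9  → match P1@[43:45],P6@[44:45]
[46] read 'c'  n9⇒n10 ·f
[47] read 'b'  n10⇒n11
[48] read 'd'  n11⇒n16 ·f
[49] read 'c'  n16⇒n23  → match P6@[48:49]
[50] read 'b'  n23⇒n11 ·f
[51] read 'd'  n11⇒n16 ·f
[52] read 'a'  n16⇒n17
[53] read 'd'  n17⇒n18
[54] read 'a'  n18⇒n19  → match P3@[51:54]
[55] read 'e'  n19⇒n7 ·f
[56] read 'c'  n7⇒n10 ·f
[57] read 'e'  n10⇒n7 ·f
[58] read 'b'  n7⇒n0 ·f
[59] read 'b'  n0⇒n0
[60] read 'd'  n0⇒n16
[61] read 'a'  n16⇒n17
[62] read 'd'  n17⇒n18
[63] read 'a'  n18⇒n19  → match P3@[60:63]
[64] read 'b'  n19⇒n2 ·f
[65] read 'e'  n2⇒n20  → match P4@[63:65]
[66] read 'e'  n20⇒n7 ·f

Matches: [[6,6],[8,6],[13,2],[16,4],[23,5],[26,6],[29,6],[33,1],[33,6],[41,0],[43,4],[45,1],[45,6],[49,6],[54,3],[63,3],[65,4]]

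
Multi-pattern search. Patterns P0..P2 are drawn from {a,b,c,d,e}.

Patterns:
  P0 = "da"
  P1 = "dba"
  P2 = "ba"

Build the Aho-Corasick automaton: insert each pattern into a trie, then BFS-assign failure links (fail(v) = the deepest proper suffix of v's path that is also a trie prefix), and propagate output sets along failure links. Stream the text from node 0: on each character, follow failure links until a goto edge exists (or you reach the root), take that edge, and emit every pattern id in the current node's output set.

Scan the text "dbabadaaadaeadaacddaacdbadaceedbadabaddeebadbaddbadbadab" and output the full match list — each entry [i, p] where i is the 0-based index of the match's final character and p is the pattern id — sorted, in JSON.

Build automaton:
Trie nodes:
  n0 'ε': b→5 d→1
  n1 'd': a→2 b→3
  n2 'da': ·  ←P0
  n3 'db': a→4
  n4 'dba': ·  ←P1
  n5 'b': a→6
  n6 'ba': ·  ←P2

Failure links (BFS by depth):
  n1('d'): parent n0 fail=0; on 'd' 0 → fail=0;  out ∅∪∅=∅
  n5('b'): parent n0 fail=0; on 'b' 0 → fail=0;  out ∅∪∅=∅
  n2('da'): parent n1 fail=0; on 'a' 0 → fail=0;  out {0}∪∅={0}
  n3('db'): parent n1 fail=0; on 'b' 0 → fail=5;  out ∅∪∅=∅
  n6('ba'): parent n5 fail=0; on 'a' 0 → fail=0;  out {2}∪∅={2}
  n4('dba'): parent n3 fail=5; on 'a' 5 → fail=6;  out {1}∪{2}={1,2}

Run:
i=0 'd': node 0→1
i=1 'b': node 1→3
i=2 'a': node 3→4  ** P1@[0:2],P2@[1:2]
i=3 'b': node 4→5 ·f
i=4 'a': node 5→6  ** P2@[3:4]
i=5 'd': node 6→1 ·f
i=6 'a': node 1→2  ** P0@[5:6]
i=7 'a': node 2→0 ·f
i=8 'a': node 0→0
i=9 'd': node 0→1
i=10 'a': node 1→2  ** P0@[9:10]
i=11 'e': node 2→0 ·f
i=12 'a': node 0→0
i=13 'd': node 0→1
i=14 'a': node 1→2  ** P0@[13:14]
i=15 'a': node 2→0 ·f
i=16 'c': node 0→0
i=17 'd': node 0→1
i=18 'd': node 1→1 ·f
i=19 'a': node 1→2  ** P0@[18:19]
i=20 'a': node 2→0 ·f
i=21 'c': node 0→0
i=22 'd': node 0→1
i=23 'b': node 1→3
i=24 'a': node 3→4  ** P1@[22:24],P2@[23:24]
i=25 'd': node 4→1 ·f
i=26 'a': node 1→2  ** P0@[25:26]
i=27 'c': node 2→0 ·f
i=28 'e': node 0→0
i=29 'e': node 0→0
i=30 'd': node 0→1
i=31 'b': node 1→3
i=32 'a': node 3→4  ** P1@[30:32],P2@[31:32]
i=33 'd': node 4→1 ·f
i=34 'a': node 1→2  ** P0@[33:34]
i=35 'b': node 2→5 ·f
i=36 'a': node 5→6  ** P2@[35:36]
i=37 'd': node 6→1 ·f
i=38 'd': node 1→1 ·f
i=39 'e': node 1→0 ·f
i=40 'e': node 0→0
i=41 'b': node 0→5
i=42 'a': node 5→6  ** P2@[41:42]
i=43 'd': node 6→1 ·f
i=44 'b': node 1→3
i=45 'a': node 3→4  ** P1@[43:45],P2@[44:45]
i=46 'd': node 4→1 ·f
i=47 'd': node 1→1 ·f
i=48 'b': node 1→3
i=49 'a': node 3→4  ** P1@[47:49],P2@[48:49]
i=50 'd': node 4→1 ·f
i=51 'b': node 1→3
i=52 'a': node 3→4  ** P1@[50:52],P2@[51:52]
i=53 'd': node 4→1 ·f
i=54 'a': node 1→2  ** P0@[53:54]
i=55 'b': node 2→5 ·f

Matches: [[2,1],[2,2],[4,2],[6,0],[10,0],[14,0],[19,0],[24,1],[24,2],[26,0],[32,1],[32,2],[34,0],[36,2],[42,2],[45,1],[45,2],[49,1],[49,2],[52,1],[52,2],[54,0]]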